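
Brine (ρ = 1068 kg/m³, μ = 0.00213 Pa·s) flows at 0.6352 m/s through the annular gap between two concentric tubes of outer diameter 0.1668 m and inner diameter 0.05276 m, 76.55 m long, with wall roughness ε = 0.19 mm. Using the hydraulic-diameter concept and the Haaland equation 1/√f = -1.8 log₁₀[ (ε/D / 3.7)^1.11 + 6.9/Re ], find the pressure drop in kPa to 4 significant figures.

Hydraulic diameter D_h = 4A/P = D_o - D_i = 0.1668 - 0.05276 = 0.114 m.
Re = ρVD_h/μ = 1068·0.6352·0.114/0.00213 = 3.632e+04.
ε/D_h = 0.00019/0.114 = 0.00167; Haaland gives 1/√f = -1.8 log₁₀[0.000193+0.00019] = 6.15, so f = 0.02644.
ΔP = f(L/D_h)(ρV²/2) = 0.02644·76.55/0.114·215.5 = 3823 Pa.
ΔP = 3.823 kPa.

ΔP ≈ 3.823 kPa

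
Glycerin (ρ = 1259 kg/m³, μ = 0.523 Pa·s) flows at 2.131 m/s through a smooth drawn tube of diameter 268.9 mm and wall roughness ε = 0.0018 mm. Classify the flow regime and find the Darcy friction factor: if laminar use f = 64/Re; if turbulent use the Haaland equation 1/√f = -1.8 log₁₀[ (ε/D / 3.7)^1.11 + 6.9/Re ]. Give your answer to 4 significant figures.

f ≈ 0.04640

Re = ρVD/μ = 1259·2.131·0.2689/0.523 = 1379.
Re < 2300 → laminar, so f = 64/Re = 0.0464 (roughness is irrelevant in laminar flow).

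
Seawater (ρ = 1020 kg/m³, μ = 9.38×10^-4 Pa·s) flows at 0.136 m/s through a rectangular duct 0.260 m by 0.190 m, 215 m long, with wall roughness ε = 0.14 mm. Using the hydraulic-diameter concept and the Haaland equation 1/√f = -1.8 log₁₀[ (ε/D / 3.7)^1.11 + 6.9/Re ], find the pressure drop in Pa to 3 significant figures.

Hydraulic diameter D_h = 4A/P = 4·(0.26·0.19)/(2·(0.26+0.19)) = 0.1976/0.9 = 0.2196 m.
Re = ρVD_h/μ = 1020·0.136·0.2196/0.000938 = 3.247e+04.
ε/D_h = 0.00014/0.2196 = 0.000638; Haaland gives 1/√f = -1.8 log₁₀[6.64e-05+0.000213] = 6.398, so f = 0.02443.
ΔP = f(L/D_h)(ρV²/2) = 0.02443·215/0.2196·9.433 = 225.7 Pa.

ΔP ≈ 226 Pa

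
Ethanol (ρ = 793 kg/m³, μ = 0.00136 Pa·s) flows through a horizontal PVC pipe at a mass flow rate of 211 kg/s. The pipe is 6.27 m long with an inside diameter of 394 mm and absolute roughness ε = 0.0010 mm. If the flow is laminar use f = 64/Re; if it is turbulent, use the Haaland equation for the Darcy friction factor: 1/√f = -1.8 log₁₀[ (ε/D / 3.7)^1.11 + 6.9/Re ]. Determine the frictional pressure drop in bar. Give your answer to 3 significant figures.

ΔP ≈ 0.00393 bar

A = πD²/4 = π(0.394)²/4 = 0.1219 m²; mean velocity V = ṁ/(ρA) = 211/(793 · 0.1219) = 2.182 m/s.
Reynolds number Re = ρVD/μ = 793 · 2.182 · 0.394 / 0.00136 = 5.014e+05.
Re > 4000 → turbulent. Relative roughness ε/D = 1e-06/0.394 = 2.54e-06. Haaland: 1/√f = -1.8 log₁₀[(2.54e-06/3.7)^1.11 + 6.9/5.014e+05] = -1.8 log₁₀[1.44e-07 + 1.38e-05] = 8.742, so f = 0.01308.
Darcy-Weisbach: ΔP = f(L/D)(ρV²/2) = 0.01308·(6.27/0.394)·(793·2.182²/2) = 0.01308·15.91·1888 = 393.2 Pa.
ΔP = 393.2 Pa = 0.00393 bar.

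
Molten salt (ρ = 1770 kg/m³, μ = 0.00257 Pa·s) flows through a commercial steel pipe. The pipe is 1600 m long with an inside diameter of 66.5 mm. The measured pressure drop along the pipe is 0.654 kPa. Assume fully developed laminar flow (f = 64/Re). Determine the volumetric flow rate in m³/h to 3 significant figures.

Q ≈ 0.275 m³/h

For laminar flow, f = 64/Re with Re = ρVD/μ, so Darcy-Weisbach reduces to ΔP = 32μLV/D². Solving for V: V = ΔP·D²/(32μL) = 654·(0.0665)²/(32·0.00257·1600) = 0.02198 m/s.
Check: Re = ρVD/μ = 1770·0.02198·0.0665/0.00257 = 1007 < 2300, so the laminar assumption holds.
Q = V·A = 0.02198·(π/4·0.0665²) = 7.634e-05 m³/s = 0.275 m³/h.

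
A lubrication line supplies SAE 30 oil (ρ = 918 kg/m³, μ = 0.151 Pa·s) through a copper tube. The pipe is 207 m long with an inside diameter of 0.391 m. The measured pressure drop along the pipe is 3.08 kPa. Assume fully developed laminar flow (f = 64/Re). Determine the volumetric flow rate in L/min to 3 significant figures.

For laminar flow, f = 64/Re with Re = ρVD/μ, so Darcy-Weisbach reduces to ΔP = 32μLV/D². Solving for V: V = ΔP·D²/(32μL) = 3080·(0.391)²/(32·0.151·207) = 0.4708 m/s.
Check: Re = ρVD/μ = 918·0.4708·0.391/0.151 = 1119 < 2300, so the laminar assumption holds.
Q = V·A = 0.4708·(π/4·0.391²) = 0.05653 m³/s = 3390 L/min.

Q ≈ 3390 L/min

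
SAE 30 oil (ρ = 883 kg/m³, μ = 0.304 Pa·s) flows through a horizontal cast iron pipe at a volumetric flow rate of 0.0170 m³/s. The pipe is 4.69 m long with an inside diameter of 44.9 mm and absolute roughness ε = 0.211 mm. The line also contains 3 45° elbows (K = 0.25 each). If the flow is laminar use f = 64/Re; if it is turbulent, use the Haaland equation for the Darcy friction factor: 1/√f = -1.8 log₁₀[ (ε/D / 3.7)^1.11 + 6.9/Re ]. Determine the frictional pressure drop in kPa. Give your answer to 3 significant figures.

Cross-sectional area A = πD²/4 = π(0.0449)²/4 = 0.001583 m²; mean velocity V = Q/A = 0.017/0.001583 = 10.74 m/s.
Reynolds number Re = ρVD/μ = 883 · 10.74 · 0.0449 / 0.304 = 1400.
Re < 2300 → laminar flow, so f = 64/Re = 64/1400 = 0.04571 (the turbulent correlation is not needed).
Total minor-loss coefficient ΣK = 3·0.25 = 0.75.
ΔP = [f·L/D + ΣK]·(ρV²/2) = [0.04571·4.69/0.0449 + 0.75]·(883·10.74²/2) = [4.774 + 0.75]·5.089e+04 = 2.811e+05 Pa.
ΔP = 2.811e+05 Pa = 281 kPa.

ΔP ≈ 281 kPa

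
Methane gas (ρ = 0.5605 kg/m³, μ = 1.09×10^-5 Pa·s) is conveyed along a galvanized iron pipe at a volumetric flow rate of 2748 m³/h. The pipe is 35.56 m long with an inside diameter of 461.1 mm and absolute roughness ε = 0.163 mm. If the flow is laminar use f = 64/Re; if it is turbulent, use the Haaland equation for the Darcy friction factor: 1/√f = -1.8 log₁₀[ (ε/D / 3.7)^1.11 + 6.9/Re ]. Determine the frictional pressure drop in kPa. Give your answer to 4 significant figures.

Q = 2748 m³/h = 2748/3600 = 0.7633 m³/s.
Cross-sectional area A = πD²/4 = π(0.4611)²/4 = 0.167 m²; mean velocity V = Q/A = 0.7633/0.167 = 4.571 m/s.
Reynolds number Re = ρVD/μ = 0.5605 · 4.571 · 0.4611 / 1.09e-05 = 1.084e+05.
Re > 4000 → turbulent. Relative roughness ε/D = 0.000163/0.4611 = 0.000354. Haaland: 1/√f = -1.8 log₁₀[(0.000354/3.7)^1.11 + 6.9/1.084e+05] = -1.8 log₁₀[3.45e-05 + 6.37e-05] = 7.214, so f = 0.01921.
Darcy-Weisbach: ΔP = f(L/D)(ρV²/2) = 0.01921·(35.56/0.4611)·(0.5605·4.571²/2) = 0.01921·77.12·5.856 = 8.677 Pa.
ΔP = 8.677 Pa = 0.008677 kPa.

ΔP ≈ 0.008677 kPa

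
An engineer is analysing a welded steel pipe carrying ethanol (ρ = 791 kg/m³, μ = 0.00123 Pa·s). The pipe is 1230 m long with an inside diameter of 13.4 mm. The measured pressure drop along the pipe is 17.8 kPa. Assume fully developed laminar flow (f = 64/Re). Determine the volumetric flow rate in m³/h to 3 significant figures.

For laminar flow, f = 64/Re with Re = ρVD/μ, so Darcy-Weisbach reduces to ΔP = 32μLV/D². Solving for V: V = ΔP·D²/(32μL) = 1.78e+04·(0.0134)²/(32·0.00123·1230) = 0.06602 m/s.
Check: Re = ρVD/μ = 791·0.06602·0.0134/0.00123 = 568.9 < 2300, so the laminar assumption holds.
Q = V·A = 0.06602·(π/4·0.0134²) = 9.31e-06 m³/s = 0.0335 m³/h.

Q ≈ 0.0335 m³/h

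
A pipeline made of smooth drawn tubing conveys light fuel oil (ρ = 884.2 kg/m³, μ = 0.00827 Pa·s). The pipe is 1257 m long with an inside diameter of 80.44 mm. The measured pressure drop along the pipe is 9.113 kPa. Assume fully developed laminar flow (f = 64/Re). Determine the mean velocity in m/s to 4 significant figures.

V ≈ 0.1773 m/s

For laminar flow, f = 64/Re with Re = ρVD/μ, so Darcy-Weisbach reduces to ΔP = 32μLV/D². Solving for V: V = ΔP·D²/(32μL) = 9113·(0.08044)²/(32·0.00827·1257) = 0.1773 m/s.
Check: Re = ρVD/μ = 884.2·0.1773·0.08044/0.00827 = 1525 < 2300, so the laminar assumption holds.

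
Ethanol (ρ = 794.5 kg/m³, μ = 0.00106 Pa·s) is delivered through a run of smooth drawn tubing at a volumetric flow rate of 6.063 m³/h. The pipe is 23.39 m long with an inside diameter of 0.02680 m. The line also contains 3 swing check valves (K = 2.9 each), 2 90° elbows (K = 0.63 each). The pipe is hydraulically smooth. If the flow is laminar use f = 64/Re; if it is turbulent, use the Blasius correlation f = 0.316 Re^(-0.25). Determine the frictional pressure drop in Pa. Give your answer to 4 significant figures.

ΔP ≈ 97670 Pa

Q = 6.063 m³/h = 6.063/3600 = 0.001684 m³/s.
Cross-sectional area A = πD²/4 = π(0.0268)²/4 = 0.0005641 m²; mean velocity V = Q/A = 0.001684/0.0005641 = 2.986 m/s.
Reynolds number Re = ρVD/μ = 794.5 · 2.986 · 0.0268 / 0.00106 = 5.997e+04.
Re > 4000 → turbulent. Smooth-pipe (Blasius): f = 0.316 Re^(-0.25) = 0.316/(5.997e+04)^0.25 = 0.02019.
Total minor-loss coefficient ΣK = 3·2.9 + 2·0.63 = 9.96.
ΔP = [f·L/D + ΣK]·(ρV²/2) = [0.02019·23.39/0.0268 + 9.96]·(794.5·2.986²/2) = [17.62 + 9.96]·3541 = 9.767e+04 Pa.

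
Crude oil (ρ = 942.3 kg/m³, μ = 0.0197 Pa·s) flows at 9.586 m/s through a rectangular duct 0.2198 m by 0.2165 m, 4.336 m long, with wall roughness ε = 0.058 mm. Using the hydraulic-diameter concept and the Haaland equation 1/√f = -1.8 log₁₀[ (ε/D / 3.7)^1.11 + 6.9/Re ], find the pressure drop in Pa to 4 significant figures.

ΔP ≈ 16390 Pa

Hydraulic diameter D_h = 4A/P = 4·(0.2198·0.2165)/(2·(0.2198+0.2165)) = 0.1903/0.8726 = 0.2181 m.
Re = ρVD_h/μ = 942.3·9.586·0.2181/0.0197 = 1e+05.
ε/D_h = 5.8e-05/0.2181 = 0.000266; Haaland gives 1/√f = -1.8 log₁₀[2.52e-05+6.9e-05] = 7.247, so f = 0.01904.
ΔP = f(L/D_h)(ρV²/2) = 0.01904·4.336/0.2181·4.329e+04 = 1.639e+04 Pa.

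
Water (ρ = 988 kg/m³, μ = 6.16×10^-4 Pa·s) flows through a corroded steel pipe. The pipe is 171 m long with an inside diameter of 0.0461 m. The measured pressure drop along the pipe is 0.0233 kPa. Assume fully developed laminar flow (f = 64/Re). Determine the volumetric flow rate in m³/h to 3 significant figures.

For laminar flow, f = 64/Re with Re = ρVD/μ, so Darcy-Weisbach reduces to ΔP = 32μLV/D². Solving for V: V = ΔP·D²/(32μL) = 23.3·(0.0461)²/(32·0.000616·171) = 0.01469 m/s.
Check: Re = ρVD/μ = 988·0.01469·0.0461/0.000616 = 1086 < 2300, so the laminar assumption holds.
Q = V·A = 0.01469·(π/4·0.0461²) = 2.452e-05 m³/s = 0.0883 m³/h.

Q ≈ 0.0883 m³/h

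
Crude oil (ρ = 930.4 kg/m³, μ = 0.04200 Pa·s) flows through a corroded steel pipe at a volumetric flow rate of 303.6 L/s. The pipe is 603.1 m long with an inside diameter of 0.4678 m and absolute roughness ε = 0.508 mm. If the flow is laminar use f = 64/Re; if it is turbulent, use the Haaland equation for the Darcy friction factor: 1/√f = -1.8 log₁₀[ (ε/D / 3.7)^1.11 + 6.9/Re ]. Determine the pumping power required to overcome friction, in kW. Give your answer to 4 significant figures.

Q = 303.6 L/s = 303.6/1000 = 0.3036 m³/s.
Cross-sectional area A = πD²/4 = π(0.4678)²/4 = 0.1719 m²; mean velocity V = Q/A = 0.3036/0.1719 = 1.766 m/s.
Reynolds number Re = ρVD/μ = 930.4 · 1.766 · 0.4678 / 0.042 = 1.831e+04.
Re > 4000 → turbulent. Relative roughness ε/D = 0.000508/0.4678 = 0.00109. Haaland: 1/√f = -1.8 log₁₀[(0.00109/3.7)^1.11 + 6.9/1.831e+04] = -1.8 log₁₀[0.00012 + 0.000377] = 5.947, so f = 0.02828.
Darcy-Weisbach: ΔP = f(L/D)(ρV²/2) = 0.02828·(603.1/0.4678)·(930.4·1.766²/2) = 0.02828·1289·1452 = 5.292e+04 Pa.
Pumping power P = QΔP = 0.3036·5.292e+04 = 16066 W = 16.07 kW.

P ≈ 16.07 kW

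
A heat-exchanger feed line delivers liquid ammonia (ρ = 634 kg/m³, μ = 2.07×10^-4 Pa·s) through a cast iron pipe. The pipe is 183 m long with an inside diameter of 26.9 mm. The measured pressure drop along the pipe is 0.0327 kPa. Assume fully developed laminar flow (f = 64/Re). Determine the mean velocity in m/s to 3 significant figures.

V ≈ 0.0195 m/s

For laminar flow, f = 64/Re with Re = ρVD/μ, so Darcy-Weisbach reduces to ΔP = 32μLV/D². Solving for V: V = ΔP·D²/(32μL) = 32.7·(0.0269)²/(32·0.000207·183) = 0.01952 m/s.
Check: Re = ρVD/μ = 634·0.01952·0.0269/0.000207 = 1608 < 2300, so the laminar assumption holds.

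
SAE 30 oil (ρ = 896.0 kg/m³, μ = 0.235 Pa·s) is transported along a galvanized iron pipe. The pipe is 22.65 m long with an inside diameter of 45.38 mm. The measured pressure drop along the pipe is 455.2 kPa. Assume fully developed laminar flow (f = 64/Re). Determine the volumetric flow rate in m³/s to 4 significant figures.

Q ≈ 0.008902 m³/s

For laminar flow, f = 64/Re with Re = ρVD/μ, so Darcy-Weisbach reduces to ΔP = 32μLV/D². Solving for V: V = ΔP·D²/(32μL) = 4.552e+05·(0.04538)²/(32·0.235·22.65) = 5.504 m/s.
Check: Re = ρVD/μ = 896·5.504·0.04538/0.235 = 952.2 < 2300, so the laminar assumption holds.
Q = V·A = 5.504·(π/4·0.04538²) = 0.008902 m³/s = 0.008902 m³/s.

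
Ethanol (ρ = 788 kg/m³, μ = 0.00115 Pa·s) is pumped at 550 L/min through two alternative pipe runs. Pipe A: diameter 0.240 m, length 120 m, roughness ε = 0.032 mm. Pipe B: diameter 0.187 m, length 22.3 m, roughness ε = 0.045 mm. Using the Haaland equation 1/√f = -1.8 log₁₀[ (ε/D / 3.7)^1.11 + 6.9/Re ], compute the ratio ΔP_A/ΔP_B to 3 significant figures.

ΔP_A/ΔP_B ≈ 1.61

Pipe A: V = Q/A = 0.009167/0.04524 = 0.2026 m/s; Re = 3.332e+04; ε/D = 0.000133; Haaland → f = 0.02304; ΔP_A = f(L/D)(ρV²/2) = 186.4 Pa.
Pipe B: V = Q/A = 0.009167/0.02746 = 0.3338 m/s; Re = 4.277e+04; ε/D = 0.000241; Haaland → f = 0.02212; ΔP_B = f(L/D)(ρV²/2) = 115.8 Pa.
ΔP_A/ΔP_B = 186.4/115.8 = 1.61.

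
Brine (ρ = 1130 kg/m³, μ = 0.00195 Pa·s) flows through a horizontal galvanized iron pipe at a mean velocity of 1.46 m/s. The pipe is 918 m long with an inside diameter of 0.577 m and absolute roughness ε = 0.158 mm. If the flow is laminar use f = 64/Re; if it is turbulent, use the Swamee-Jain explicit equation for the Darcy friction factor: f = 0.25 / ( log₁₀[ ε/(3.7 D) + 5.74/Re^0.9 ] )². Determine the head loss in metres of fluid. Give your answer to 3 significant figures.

Reynolds number Re = ρVD/μ = 1130 · 1.46 · 0.577 / 0.00195 = 4.882e+05.
Re > 4000 → turbulent. Relative roughness ε/D = 0.000158/0.577 = 0.000274. Swamee-Jain: f = 0.25/(log₁₀[0.000274/3.7 + 5.74/4.882e+05^0.9])² = 0.25/(log₁₀[7.4e-05 + 4.36e-05])² = 0.25/(-3.93)² = 0.01619.
Darcy-Weisbach: ΔP = f(L/D)(ρV²/2) = 0.01619·(918/0.577)·(1130·1.46²/2) = 0.01619·1591·1204 = 3.102e+04 Pa.
Head loss h_f = ΔP/(ρg) = 3.102e+04/(1130·9.81) = 2.80 m.

h_f ≈ 2.80 m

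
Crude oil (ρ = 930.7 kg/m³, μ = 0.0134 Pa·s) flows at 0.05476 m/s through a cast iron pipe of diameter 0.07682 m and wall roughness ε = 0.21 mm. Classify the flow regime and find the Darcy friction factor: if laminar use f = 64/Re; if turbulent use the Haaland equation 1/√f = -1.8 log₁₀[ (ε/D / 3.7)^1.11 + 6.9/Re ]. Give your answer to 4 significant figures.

Re = ρVD/μ = 930.7·0.05476·0.07682/0.0134 = 292.2.
Re < 2300 → laminar, so f = 64/Re = 0.219 (roughness is irrelevant in laminar flow).

f ≈ 0.2190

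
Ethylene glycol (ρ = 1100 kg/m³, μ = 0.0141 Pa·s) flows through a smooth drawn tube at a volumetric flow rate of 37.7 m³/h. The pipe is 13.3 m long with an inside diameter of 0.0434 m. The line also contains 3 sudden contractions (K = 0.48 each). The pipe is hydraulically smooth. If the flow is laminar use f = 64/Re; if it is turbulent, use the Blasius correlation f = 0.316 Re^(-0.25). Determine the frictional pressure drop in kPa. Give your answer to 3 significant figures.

ΔP ≈ 254 kPa

Q = 37.7 m³/h = 37.7/3600 = 0.01047 m³/s.
Cross-sectional area A = πD²/4 = π(0.0434)²/4 = 0.001479 m²; mean velocity V = Q/A = 0.01047/0.001479 = 7.079 m/s.
Reynolds number Re = ρVD/μ = 1100 · 7.079 · 0.0434 / 0.0141 = 2.397e+04.
Re > 4000 → turbulent. Smooth-pipe (Blasius): f = 0.316 Re^(-0.25) = 0.316/(2.397e+04)^0.25 = 0.0254.
Total minor-loss coefficient ΣK = 3·0.48 = 1.44.
ΔP = [f·L/D + ΣK]·(ρV²/2) = [0.0254·13.3/0.0434 + 1.44]·(1100·7.079²/2) = [7.783 + 1.44]·2.756e+04 = 2.542e+05 Pa.
ΔP = 2.542e+05 Pa = 254 kPa.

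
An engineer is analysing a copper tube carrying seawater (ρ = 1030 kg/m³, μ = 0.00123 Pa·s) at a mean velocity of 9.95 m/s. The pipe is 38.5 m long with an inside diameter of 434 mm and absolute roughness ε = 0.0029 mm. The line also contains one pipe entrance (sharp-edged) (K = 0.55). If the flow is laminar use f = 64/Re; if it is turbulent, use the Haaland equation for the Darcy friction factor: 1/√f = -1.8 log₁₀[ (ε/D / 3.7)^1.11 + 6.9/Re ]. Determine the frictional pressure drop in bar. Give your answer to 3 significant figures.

ΔP ≈ 0.720 bar

Reynolds number Re = ρVD/μ = 1030 · 9.95 · 0.434 / 0.00123 = 3.616e+06.
Re > 4000 → turbulent. Relative roughness ε/D = 2.9e-06/0.434 = 6.68e-06. Haaland: 1/√f = -1.8 log₁₀[(6.68e-06/3.7)^1.11 + 6.9/3.616e+06] = -1.8 log₁₀[4.22e-07 + 1.91e-06] = 10.14, so f = 0.009728.
Total minor-loss coefficient ΣK = 1·0.55 = 0.55.
ΔP = [f·L/D + ΣK]·(ρV²/2) = [0.009728·38.5/0.434 + 0.55]·(1030·9.95²/2) = [0.863 + 0.55]·5.099e+04 = 7.204e+04 Pa.
ΔP = 7.204e+04 Pa = 0.720 bar.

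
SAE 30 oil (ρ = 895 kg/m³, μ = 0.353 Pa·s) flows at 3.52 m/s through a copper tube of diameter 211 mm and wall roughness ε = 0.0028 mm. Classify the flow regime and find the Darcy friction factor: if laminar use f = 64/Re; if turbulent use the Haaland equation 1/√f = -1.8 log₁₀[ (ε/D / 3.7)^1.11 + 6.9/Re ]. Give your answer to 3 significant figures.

Re = ρVD/μ = 895·3.52·0.211/0.353 = 1883.
Re < 2300 → laminar, so f = 64/Re = 0.03399 (roughness is irrelevant in laminar flow).

f ≈ 0.0340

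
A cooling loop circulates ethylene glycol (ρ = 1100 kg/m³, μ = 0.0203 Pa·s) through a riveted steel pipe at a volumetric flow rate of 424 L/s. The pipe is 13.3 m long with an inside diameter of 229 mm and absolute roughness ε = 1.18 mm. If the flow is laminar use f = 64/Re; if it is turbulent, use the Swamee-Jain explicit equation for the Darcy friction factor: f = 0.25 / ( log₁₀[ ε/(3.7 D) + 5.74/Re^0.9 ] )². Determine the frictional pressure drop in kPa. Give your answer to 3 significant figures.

ΔP ≈ 107 kPa

Q = 424 L/s = 424/1000 = 0.424 m³/s.
Cross-sectional area A = πD²/4 = π(0.229)²/4 = 0.04119 m²; mean velocity V = Q/A = 0.424/0.04119 = 10.29 m/s.
Reynolds number Re = ρVD/μ = 1100 · 10.29 · 0.229 / 0.0203 = 1.277e+05.
Re > 4000 → turbulent. Relative roughness ε/D = 0.00118/0.229 = 0.00515. Swamee-Jain: f = 0.25/(log₁₀[0.00515/3.7 + 5.74/1.277e+05^0.9])² = 0.25/(log₁₀[0.00139 + 0.000146])² = 0.25/(-2.813)² = 0.03159.
Darcy-Weisbach: ΔP = f(L/D)(ρV²/2) = 0.03159·(13.3/0.229)·(1100·10.29²/2) = 0.03159·58.08·5.829e+04 = 1.07e+05 Pa.
ΔP = 1.07e+05 Pa = 107 kPa.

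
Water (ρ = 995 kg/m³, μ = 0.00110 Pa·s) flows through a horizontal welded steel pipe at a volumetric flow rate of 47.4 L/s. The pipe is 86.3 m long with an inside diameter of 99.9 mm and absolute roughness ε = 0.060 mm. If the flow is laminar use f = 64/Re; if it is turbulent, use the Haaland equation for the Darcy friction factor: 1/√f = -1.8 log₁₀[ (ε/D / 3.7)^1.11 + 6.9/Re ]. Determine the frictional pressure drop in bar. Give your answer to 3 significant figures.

ΔP ≈ 2.85 bar

Q = 47.4 L/s = 47.4/1000 = 0.0474 m³/s.
Cross-sectional area A = πD²/4 = π(0.0999)²/4 = 0.007838 m²; mean velocity V = Q/A = 0.0474/0.007838 = 6.047 m/s.
Reynolds number Re = ρVD/μ = 995 · 6.047 · 0.0999 / 0.0011 = 5.465e+05.
Re > 4000 → turbulent. Relative roughness ε/D = 6e-05/0.0999 = 0.000601. Haaland: 1/√f = -1.8 log₁₀[(0.000601/3.7)^1.11 + 6.9/5.465e+05] = -1.8 log₁₀[6.22e-05 + 1.26e-05] = 7.427, so f = 0.01813.
Darcy-Weisbach: ΔP = f(L/D)(ρV²/2) = 0.01813·(86.3/0.0999)·(995·6.047²/2) = 0.01813·863.9·1.819e+04 = 2.849e+05 Pa.
ΔP = 2.849e+05 Pa = 2.85 bar.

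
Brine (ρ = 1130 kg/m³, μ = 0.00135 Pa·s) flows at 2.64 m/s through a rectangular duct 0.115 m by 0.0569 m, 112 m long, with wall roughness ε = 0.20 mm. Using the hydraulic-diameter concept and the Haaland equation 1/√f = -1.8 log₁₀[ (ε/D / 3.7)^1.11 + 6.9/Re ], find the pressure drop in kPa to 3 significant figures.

Hydraulic diameter D_h = 4A/P = 4·(0.115·0.0569)/(2·(0.115+0.0569)) = 0.02617/0.3438 = 0.07613 m.
Re = ρVD_h/μ = 1130·2.64·0.07613/0.00135 = 1.682e+05.
ε/D_h = 0.0002/0.07613 = 0.00263; Haaland gives 1/√f = -1.8 log₁₀[0.00032+4.1e-05] = 6.197, so f = 0.02604.
ΔP = f(L/D_h)(ρV²/2) = 0.02604·112/0.07613·3938 = 1.509e+05 Pa.
ΔP = 151 kPa.

ΔP ≈ 151 kPa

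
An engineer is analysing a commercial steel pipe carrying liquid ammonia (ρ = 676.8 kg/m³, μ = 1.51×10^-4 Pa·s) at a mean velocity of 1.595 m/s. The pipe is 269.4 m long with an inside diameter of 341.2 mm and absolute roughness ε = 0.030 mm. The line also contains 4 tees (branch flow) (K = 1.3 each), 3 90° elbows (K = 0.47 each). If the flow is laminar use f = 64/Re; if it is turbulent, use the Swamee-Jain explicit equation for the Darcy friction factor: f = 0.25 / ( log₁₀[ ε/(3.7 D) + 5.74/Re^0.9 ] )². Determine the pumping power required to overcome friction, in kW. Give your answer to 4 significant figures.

P ≈ 2.071 kW

Reynolds number Re = ρVD/μ = 676.8 · 1.595 · 0.3412 / 0.000151 = 2.439e+06.
Re > 4000 → turbulent. Relative roughness ε/D = 3e-05/0.3412 = 8.79e-05. Swamee-Jain: f = 0.25/(log₁₀[8.79e-05/3.7 + 5.74/2.439e+06^0.9])² = 0.25/(log₁₀[2.38e-05 + 1.02e-05])² = 0.25/(-4.468)² = 0.01252.
Total minor-loss coefficient ΣK = 4·1.3 + 3·0.47 = 6.61.
ΔP = [f·L/D + ΣK]·(ρV²/2) = [0.01252·269.4/0.3412 + 6.61]·(676.8·1.595²/2) = [9.886 + 6.61]·860.9 = 1.42e+04 Pa.
Q = V·A = 1.595·0.09143 = 0.1458 m³/s.
Pumping power P = QΔP = 0.1458·1.42e+04 = 2071.1 W = 2.071 kW.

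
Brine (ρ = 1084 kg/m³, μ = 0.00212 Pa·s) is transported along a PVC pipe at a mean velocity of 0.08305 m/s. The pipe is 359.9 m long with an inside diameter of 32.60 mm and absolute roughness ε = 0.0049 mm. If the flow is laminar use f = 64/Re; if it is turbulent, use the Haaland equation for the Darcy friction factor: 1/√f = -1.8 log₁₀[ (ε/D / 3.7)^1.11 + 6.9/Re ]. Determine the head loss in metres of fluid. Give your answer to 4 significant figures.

h_f ≈ 0.1794 m

Reynolds number Re = ρVD/μ = 1084 · 0.08305 · 0.0326 / 0.00212 = 1384.
Re < 2300 → laminar flow, so f = 64/Re = 64/1384 = 0.04623 (the turbulent correlation is not needed).
Darcy-Weisbach: ΔP = f(L/D)(ρV²/2) = 0.04623·(359.9/0.0326)·(1084·0.08305²/2) = 0.04623·1.104e+04·3.738 = 1908 Pa.
Head loss h_f = ΔP/(ρg) = 1908/(1084·9.81) = 0.1794 m.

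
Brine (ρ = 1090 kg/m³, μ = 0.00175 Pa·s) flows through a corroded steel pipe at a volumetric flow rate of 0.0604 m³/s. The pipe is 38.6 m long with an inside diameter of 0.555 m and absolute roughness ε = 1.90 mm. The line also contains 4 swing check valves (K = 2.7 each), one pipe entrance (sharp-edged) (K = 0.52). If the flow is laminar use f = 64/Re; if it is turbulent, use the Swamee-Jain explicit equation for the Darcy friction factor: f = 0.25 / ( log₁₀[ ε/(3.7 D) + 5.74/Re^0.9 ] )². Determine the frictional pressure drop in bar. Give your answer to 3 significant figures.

Cross-sectional area A = πD²/4 = π(0.555)²/4 = 0.2419 m²; mean velocity V = Q/A = 0.0604/0.2419 = 0.2497 m/s.
Reynolds number Re = ρVD/μ = 1090 · 0.2497 · 0.555 / 0.00175 = 8.631e+04.
Re > 4000 → turbulent. Relative roughness ε/D = 0.0019/0.555 = 0.00342. Swamee-Jain: f = 0.25/(log₁₀[0.00342/3.7 + 5.74/8.631e+04^0.9])² = 0.25/(log₁₀[0.000925 + 0.000207])² = 0.25/(-2.946)² = 0.02881.
Total minor-loss coefficient ΣK = 4·2.7 + 1·0.52 = 11.3.
ΔP = [f·L/D + ΣK]·(ρV²/2) = [0.02881·38.6/0.555 + 11.3]·(1090·0.2497²/2) = [2.003 + 11.3]·33.97 = 452.6 Pa.
ΔP = 452.6 Pa = 0.00453 bar.

ΔP ≈ 0.00453 bar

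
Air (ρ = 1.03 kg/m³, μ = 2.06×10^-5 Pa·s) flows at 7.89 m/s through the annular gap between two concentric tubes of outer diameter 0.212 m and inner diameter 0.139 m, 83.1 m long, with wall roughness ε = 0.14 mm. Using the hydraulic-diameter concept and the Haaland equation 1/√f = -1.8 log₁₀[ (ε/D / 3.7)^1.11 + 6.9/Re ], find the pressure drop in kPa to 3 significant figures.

ΔP ≈ 1.01 kPa

Hydraulic diameter D_h = 4A/P = D_o - D_i = 0.212 - 0.139 = 0.073 m.
Re = ρVD_h/μ = 1.03·7.89·0.073/2.06e-05 = 2.88e+04.
ε/D_h = 0.00014/0.073 = 0.00192; Haaland gives 1/√f = -1.8 log₁₀[0.000226+0.00024] = 5.998, so f = 0.02779.
ΔP = f(L/D_h)(ρV²/2) = 0.02779·83.1/0.073·32.06 = 1014 Pa.
ΔP = 1.01 kPa.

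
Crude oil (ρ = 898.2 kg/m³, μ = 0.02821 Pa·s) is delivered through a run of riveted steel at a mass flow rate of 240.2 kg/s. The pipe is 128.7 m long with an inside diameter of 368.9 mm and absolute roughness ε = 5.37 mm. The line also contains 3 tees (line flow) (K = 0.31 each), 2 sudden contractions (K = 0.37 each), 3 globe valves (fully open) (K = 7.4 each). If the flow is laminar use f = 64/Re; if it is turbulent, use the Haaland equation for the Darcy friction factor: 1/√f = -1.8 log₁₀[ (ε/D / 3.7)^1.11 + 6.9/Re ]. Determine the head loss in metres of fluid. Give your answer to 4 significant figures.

h_f ≈ 12.60 m

A = πD²/4 = π(0.3689)²/4 = 0.1069 m²; mean velocity V = ṁ/(ρA) = 240.2/(898.2 · 0.1069) = 2.502 m/s.
Reynolds number Re = ρVD/μ = 898.2 · 2.502 · 0.3689 / 0.0282 = 2.939e+04.
Re > 4000 → turbulent. Relative roughness ε/D = 0.00537/0.3689 = 0.0146. Haaland: 1/√f = -1.8 log₁₀[(0.0146/3.7)^1.11 + 6.9/2.939e+04] = -1.8 log₁₀[0.00214 + 0.000235] = 4.724, so f = 0.04481.
Total minor-loss coefficient ΣK = 3·0.31 + 2·0.37 + 3·7.4 = 23.9.
ΔP = [f·L/D + ΣK]·(ρV²/2) = [0.04481·128.7/0.3689 + 23.9]·(898.2·2.502²/2) = [15.63 + 23.9]·2811 = 1.111e+05 Pa.
Head loss h_f = ΔP/(ρg) = 1.111e+05/(898.2·9.81) = 12.60 m.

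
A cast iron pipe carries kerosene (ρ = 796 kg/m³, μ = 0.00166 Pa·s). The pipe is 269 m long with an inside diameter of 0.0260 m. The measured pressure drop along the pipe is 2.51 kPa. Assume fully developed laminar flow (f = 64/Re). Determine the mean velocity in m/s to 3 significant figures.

V ≈ 0.119 m/s

For laminar flow, f = 64/Re with Re = ρVD/μ, so Darcy-Weisbach reduces to ΔP = 32μLV/D². Solving for V: V = ΔP·D²/(32μL) = 2510·(0.026)²/(32·0.00166·269) = 0.1187 m/s.
Check: Re = ρVD/μ = 796·0.1187·0.026/0.00166 = 1480 < 2300, so the laminar assumption holds.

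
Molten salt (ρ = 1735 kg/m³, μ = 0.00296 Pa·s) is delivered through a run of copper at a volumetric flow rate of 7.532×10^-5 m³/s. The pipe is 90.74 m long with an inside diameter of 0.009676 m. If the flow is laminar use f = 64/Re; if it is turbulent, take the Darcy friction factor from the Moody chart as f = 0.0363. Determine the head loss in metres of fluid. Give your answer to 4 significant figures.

h_f ≈ 18.20 m

Cross-sectional area A = πD²/4 = π(0.009676)²/4 = 7.353e-05 m²; mean velocity V = Q/A = 7.532e-05/7.353e-05 = 1.024 m/s.
Reynolds number Re = ρVD/μ = 1735 · 1.024 · 0.009676 / 0.00296 = 5809.
Re > 4000 → turbulent; use the Moody-chart value f = 0.0363.
Darcy-Weisbach: ΔP = f(L/D)(ρV²/2) = 0.0363·(90.74/0.009676)·(1735·1.024²/2) = 0.0363·9378·910.2 = 3.098e+05 Pa.
Head loss h_f = ΔP/(ρg) = 3.098e+05/(1735·9.81) = 18.20 m.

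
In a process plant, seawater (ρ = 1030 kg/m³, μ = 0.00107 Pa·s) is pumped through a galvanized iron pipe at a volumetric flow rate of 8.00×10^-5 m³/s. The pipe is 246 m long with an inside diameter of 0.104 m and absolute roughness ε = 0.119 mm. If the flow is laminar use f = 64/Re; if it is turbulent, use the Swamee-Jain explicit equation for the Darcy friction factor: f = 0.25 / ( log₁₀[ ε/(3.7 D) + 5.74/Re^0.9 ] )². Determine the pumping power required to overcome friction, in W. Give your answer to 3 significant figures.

P ≈ 5.87×10^-4 W

Cross-sectional area A = πD²/4 = π(0.104)²/4 = 0.008495 m²; mean velocity V = Q/A = 8e-05/0.008495 = 0.009417 m/s.
Reynolds number Re = ρVD/μ = 1030 · 0.009417 · 0.104 / 0.00107 = 942.8.
Re < 2300 → laminar flow, so f = 64/Re = 64/942.8 = 0.06788 (the turbulent correlation is not needed).
Darcy-Weisbach: ΔP = f(L/D)(ρV²/2) = 0.06788·(246/0.104)·(1030·0.009417²/2) = 0.06788·2365·0.04567 = 7.334 Pa.
Pumping power P = QΔP = 8e-05·7.334 = 5.867×10^-4 W = 5.87×10^-4 W.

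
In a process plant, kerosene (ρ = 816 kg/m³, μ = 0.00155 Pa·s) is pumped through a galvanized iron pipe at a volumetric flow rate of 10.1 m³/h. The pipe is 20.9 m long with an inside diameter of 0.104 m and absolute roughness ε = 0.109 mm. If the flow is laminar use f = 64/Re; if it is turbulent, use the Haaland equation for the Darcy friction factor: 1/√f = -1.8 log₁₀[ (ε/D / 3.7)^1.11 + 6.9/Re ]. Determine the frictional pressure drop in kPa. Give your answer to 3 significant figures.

Q = 10.1 m³/h = 10.1/3600 = 0.002806 m³/s.
Cross-sectional area A = πD²/4 = π(0.104)²/4 = 0.008495 m²; mean velocity V = Q/A = 0.002806/0.008495 = 0.3303 m/s.
Reynolds number Re = ρVD/μ = 816 · 0.3303 · 0.104 / 0.00155 = 1.808e+04.
Re > 4000 → turbulent. Relative roughness ε/D = 0.000109/0.104 = 0.00105. Haaland: 1/√f = -1.8 log₁₀[(0.00105/3.7)^1.11 + 6.9/1.808e+04] = -1.8 log₁₀[0.000115 + 0.000382] = 5.947, so f = 0.02828.
Darcy-Weisbach: ΔP = f(L/D)(ρV²/2) = 0.02828·(20.9/0.104)·(816·0.3303²/2) = 0.02828·201·44.5 = 252.9 Pa.
ΔP = 252.9 Pa = 0.253 kPa.

ΔP ≈ 0.253 kPa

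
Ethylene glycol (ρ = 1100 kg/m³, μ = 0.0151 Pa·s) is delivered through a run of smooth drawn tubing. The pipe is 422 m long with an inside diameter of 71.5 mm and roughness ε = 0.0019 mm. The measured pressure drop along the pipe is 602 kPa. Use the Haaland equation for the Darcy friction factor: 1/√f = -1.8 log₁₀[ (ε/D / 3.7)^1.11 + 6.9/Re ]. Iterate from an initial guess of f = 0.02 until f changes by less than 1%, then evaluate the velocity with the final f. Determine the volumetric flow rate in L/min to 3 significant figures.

Q ≈ 613 L/min

Rearranging Darcy-Weisbach: V = √(2·ΔP·D/(f·L·ρ)). With ε/D = 1.9e-06/0.0715 = 2.66e-05, iterate starting from f = 0.02:
  f = 0.02 → V = √(2·6.02e+05·0.0715/(0.02·422·1100)) = 3.045 m/s; Re = ρVD/μ = 1.586e+04; f → 0.02735
  f = 0.02735 → V = 2.604 m/s; Re = 1.356e+04; f → 0.02848
  f = 0.02848 → V = 2.552 m/s; Re = 1.329e+04; f → 0.02863
Converged (Δf/f < 1%). With the final f = 0.02863: V = √(2·6.02e+05·0.0715/(0.02863·422·1100)) = 2.545 m/s.
Q = V·A = 2.545·(π/4·0.0715²) = 0.01022 m³/s = 613 L/min.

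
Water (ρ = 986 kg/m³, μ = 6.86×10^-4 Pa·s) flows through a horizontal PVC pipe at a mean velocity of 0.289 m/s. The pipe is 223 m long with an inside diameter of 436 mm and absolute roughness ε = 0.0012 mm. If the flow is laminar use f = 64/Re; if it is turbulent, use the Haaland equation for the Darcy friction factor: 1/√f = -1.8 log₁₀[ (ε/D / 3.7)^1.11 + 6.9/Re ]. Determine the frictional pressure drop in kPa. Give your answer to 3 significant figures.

Reynolds number Re = ρVD/μ = 986 · 0.289 · 0.436 / 0.000686 = 1.811e+05.
Re > 4000 → turbulent. Relative roughness ε/D = 1.2e-06/0.436 = 2.75e-06. Haaland: 1/√f = -1.8 log₁₀[(2.75e-06/3.7)^1.11 + 6.9/1.811e+05] = -1.8 log₁₀[1.58e-07 + 3.81e-05] = 7.951, so f = 0.01582.
Darcy-Weisbach: ΔP = f(L/D)(ρV²/2) = 0.01582·(223/0.436)·(986·0.289²/2) = 0.01582·511.5·41.18 = 333.1 Pa.
ΔP = 333.1 Pa = 0.333 kPa.

ΔP ≈ 0.333 kPa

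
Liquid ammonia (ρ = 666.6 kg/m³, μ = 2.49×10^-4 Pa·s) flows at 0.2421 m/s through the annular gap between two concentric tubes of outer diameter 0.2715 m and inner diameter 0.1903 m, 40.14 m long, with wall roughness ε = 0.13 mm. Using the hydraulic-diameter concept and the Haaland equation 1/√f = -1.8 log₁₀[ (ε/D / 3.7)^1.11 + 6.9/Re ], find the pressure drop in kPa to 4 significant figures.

ΔP ≈ 0.2432 kPa

Hydraulic diameter D_h = 4A/P = D_o - D_i = 0.2715 - 0.1903 = 0.0812 m.
Re = ρVD_h/μ = 666.6·0.2421·0.0812/0.000249 = 5.263e+04.
ε/D_h = 0.00013/0.0812 = 0.0016; Haaland gives 1/√f = -1.8 log₁₀[0.000185+0.000131] = 6.301, so f = 0.02518.
ΔP = f(L/D_h)(ρV²/2) = 0.02518·40.14/0.0812·19.54 = 243.2 Pa.
ΔP = 0.2432 kPa.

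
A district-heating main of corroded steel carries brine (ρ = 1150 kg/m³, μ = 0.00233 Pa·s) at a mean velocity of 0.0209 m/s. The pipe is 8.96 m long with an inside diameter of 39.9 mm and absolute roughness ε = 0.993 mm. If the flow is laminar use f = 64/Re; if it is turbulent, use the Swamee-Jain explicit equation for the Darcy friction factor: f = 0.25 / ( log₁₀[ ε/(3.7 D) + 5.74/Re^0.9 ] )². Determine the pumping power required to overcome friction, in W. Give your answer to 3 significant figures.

Reynolds number Re = ρVD/μ = 1150 · 0.0209 · 0.0399 / 0.00233 = 411.6.
Re < 2300 → laminar flow, so f = 64/Re = 64/411.6 = 0.1555 (the turbulent correlation is not needed).
Darcy-Weisbach: ΔP = f(L/D)(ρV²/2) = 0.1555·(8.96/0.0399)·(1150·0.0209²/2) = 0.1555·224.6·0.2512 = 8.77 Pa.
Q = V·A = 0.0209·0.00125 = 2.613e-05 m³/s.
Pumping power P = QΔP = 2.613e-05·8.77 = 2.292×10^-4 W = 2.29×10^-4 W.

P ≈ 2.29×10^-4 W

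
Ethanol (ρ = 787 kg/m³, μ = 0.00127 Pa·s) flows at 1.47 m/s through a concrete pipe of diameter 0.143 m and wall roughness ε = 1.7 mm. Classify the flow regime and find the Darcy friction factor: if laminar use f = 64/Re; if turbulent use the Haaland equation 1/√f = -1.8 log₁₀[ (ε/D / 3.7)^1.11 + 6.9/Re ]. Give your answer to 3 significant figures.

f ≈ 0.0407

Re = ρVD/μ = 787·1.47·0.143/0.00127 = 1.303e+05.
Re > 4000 → turbulent. ε/D = 0.0017/0.143 = 0.0119; Haaland: 1/√f = -1.8 log₁₀[0.00171 + 5.3e-05] = 4.957, so f = 0.04069.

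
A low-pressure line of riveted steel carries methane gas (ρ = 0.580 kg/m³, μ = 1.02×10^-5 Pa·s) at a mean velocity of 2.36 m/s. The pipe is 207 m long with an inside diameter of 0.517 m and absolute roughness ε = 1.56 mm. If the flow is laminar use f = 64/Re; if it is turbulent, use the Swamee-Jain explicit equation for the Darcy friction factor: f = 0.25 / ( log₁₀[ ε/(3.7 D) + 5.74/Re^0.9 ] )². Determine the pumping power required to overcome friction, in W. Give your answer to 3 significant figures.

Reynolds number Re = ρVD/μ = 0.58 · 2.36 · 0.517 / 1.02e-05 = 6.938e+04.
Re > 4000 → turbulent. Relative roughness ε/D = 0.00156/0.517 = 0.00302. Swamee-Jain: f = 0.25/(log₁₀[0.00302/3.7 + 5.74/6.938e+04^0.9])² = 0.25/(log₁₀[0.000816 + 0.000252])² = 0.25/(-2.972)² = 0.02831.
Darcy-Weisbach: ΔP = f(L/D)(ρV²/2) = 0.02831·(207/0.517)·(0.58·2.36²/2) = 0.02831·400.4·1.615 = 18.31 Pa.
Q = V·A = 2.36·0.2099 = 0.4954 m³/s.
Pumping power P = QΔP = 0.4954·18.31 = 9.071 W = 9.07 W.

P ≈ 9.07 W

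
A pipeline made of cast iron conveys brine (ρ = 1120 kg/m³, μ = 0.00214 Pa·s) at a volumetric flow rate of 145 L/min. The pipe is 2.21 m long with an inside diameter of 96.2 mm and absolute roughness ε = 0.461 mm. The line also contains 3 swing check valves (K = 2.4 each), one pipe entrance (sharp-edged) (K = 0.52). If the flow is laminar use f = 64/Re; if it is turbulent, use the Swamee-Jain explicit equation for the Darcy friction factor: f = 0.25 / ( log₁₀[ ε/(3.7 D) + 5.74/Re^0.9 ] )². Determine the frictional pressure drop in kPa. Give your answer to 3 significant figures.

ΔP ≈ 0.528 kPa

Q = 145 L/min = 145/60000 = 0.002417 m³/s.
Cross-sectional area A = πD²/4 = π(0.0962)²/4 = 0.007268 m²; mean velocity V = Q/A = 0.002417/0.007268 = 0.3325 m/s.
Reynolds number Re = ρVD/μ = 1120 · 0.3325 · 0.0962 / 0.00214 = 1.674e+04.
Re > 4000 → turbulent. Relative roughness ε/D = 0.000461/0.0962 = 0.00479. Swamee-Jain: f = 0.25/(log₁₀[0.00479/3.7 + 5.74/1.674e+04^0.9])² = 0.25/(log₁₀[0.0013 + 0.000907])² = 0.25/(-2.657)² = 0.03541.
Total minor-loss coefficient ΣK = 3·2.4 + 1·0.52 = 7.72.
ΔP = [f·L/D + ΣK]·(ρV²/2) = [0.03541·2.21/0.0962 + 7.72]·(1120·0.3325²/2) = [0.8134 + 7.72]·61.91 = 528.3 Pa.
ΔP = 528.3 Pa = 0.528 kPa.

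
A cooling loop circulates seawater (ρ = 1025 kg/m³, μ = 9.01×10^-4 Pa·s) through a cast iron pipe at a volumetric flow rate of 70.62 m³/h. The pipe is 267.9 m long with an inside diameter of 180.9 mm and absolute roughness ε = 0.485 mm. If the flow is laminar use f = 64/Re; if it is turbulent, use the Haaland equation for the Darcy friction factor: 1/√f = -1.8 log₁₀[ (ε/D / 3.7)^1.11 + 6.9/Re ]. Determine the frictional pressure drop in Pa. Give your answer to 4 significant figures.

ΔP ≈ 11590 Pa

Q = 70.62 m³/h = 70.62/3600 = 0.01962 m³/s.
Cross-sectional area A = πD²/4 = π(0.1809)²/4 = 0.0257 m²; mean velocity V = Q/A = 0.01962/0.0257 = 0.7632 m/s.
Reynolds number Re = ρVD/μ = 1025 · 0.7632 · 0.1809 / 0.000901 = 1.571e+05.
Re > 4000 → turbulent. Relative roughness ε/D = 0.000485/0.1809 = 0.00268. Haaland: 1/√f = -1.8 log₁₀[(0.00268/3.7)^1.11 + 6.9/1.571e+05] = -1.8 log₁₀[0.000327 + 4.39e-05] = 6.175, so f = 0.02623.
Darcy-Weisbach: ΔP = f(L/D)(ρV²/2) = 0.02623·(267.9/0.1809)·(1025·0.7632²/2) = 0.02623·1481·298.5 = 1.159e+04 Pa.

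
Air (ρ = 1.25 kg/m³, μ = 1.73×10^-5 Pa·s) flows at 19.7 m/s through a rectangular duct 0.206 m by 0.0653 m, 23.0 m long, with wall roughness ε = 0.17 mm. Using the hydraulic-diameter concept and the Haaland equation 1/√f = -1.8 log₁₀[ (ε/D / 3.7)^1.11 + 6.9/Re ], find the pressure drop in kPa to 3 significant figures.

ΔP ≈ 1.34 kPa

Hydraulic diameter D_h = 4A/P = 4·(0.206·0.0653)/(2·(0.206+0.0653)) = 0.05381/0.5426 = 0.09917 m.
Re = ρVD_h/μ = 1.25·19.7·0.09917/1.73e-05 = 1.412e+05.
ε/D_h = 0.00017/0.09917 = 0.00171; Haaland gives 1/√f = -1.8 log₁₀[0.000199+4.89e-05] = 6.49, so f = 0.02374.
ΔP = f(L/D_h)(ρV²/2) = 0.02374·23/0.09917·242.6 = 1336 Pa.
ΔP = 1.34 kPa.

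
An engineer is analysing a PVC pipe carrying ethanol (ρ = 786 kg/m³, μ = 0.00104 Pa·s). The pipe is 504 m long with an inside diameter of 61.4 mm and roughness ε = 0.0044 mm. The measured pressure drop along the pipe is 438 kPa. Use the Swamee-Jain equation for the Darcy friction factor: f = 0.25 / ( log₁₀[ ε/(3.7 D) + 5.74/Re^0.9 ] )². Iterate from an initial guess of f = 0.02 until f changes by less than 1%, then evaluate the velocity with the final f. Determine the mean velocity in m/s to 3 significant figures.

V ≈ 2.79 m/s

Rearranging Darcy-Weisbach: V = √(2·ΔP·D/(f·L·ρ)). With ε/D = 4.4e-06/0.0614 = 7.17e-05, iterate starting from f = 0.02:
  f = 0.02 → V = √(2·4.38e+05·0.0614/(0.02·504·786)) = 2.606 m/s; Re = ρVD/μ = 1.209e+05; f → 0.01765
  f = 0.01765 → V = 2.774 m/s; Re = 1.287e+05; f → 0.01745
  f = 0.01745 → V = 2.789 m/s; Re = 1.294e+05; f → 0.01743
Converged (Δf/f < 1%). With the final f = 0.01743: V = √(2·4.38e+05·0.0614/(0.01743·504·786)) = 2.791 m/s.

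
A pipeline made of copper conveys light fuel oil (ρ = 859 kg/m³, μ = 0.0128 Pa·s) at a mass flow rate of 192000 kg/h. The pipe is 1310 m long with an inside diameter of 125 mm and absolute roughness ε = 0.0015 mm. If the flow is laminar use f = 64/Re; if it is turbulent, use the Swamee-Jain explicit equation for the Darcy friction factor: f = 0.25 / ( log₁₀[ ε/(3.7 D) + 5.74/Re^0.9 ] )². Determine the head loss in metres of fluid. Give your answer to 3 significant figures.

h_f ≈ 295 m

ṁ = 192000 kg/h = 192000/3600 = 53.33 kg/s.
A = πD²/4 = π(0.125)²/4 = 0.01227 m²; mean velocity V = ṁ/(ρA) = 53.33/(859 · 0.01227) = 5.059 m/s.
Reynolds number Re = ρVD/μ = 859 · 5.059 · 0.125 / 0.0128 = 4.244e+04.
Re > 4000 → turbulent. Relative roughness ε/D = 1.5e-06/0.125 = 1.2e-05. Swamee-Jain: f = 0.25/(log₁₀[1.2e-05/3.7 + 5.74/4.244e+04^0.9])² = 0.25/(log₁₀[3.24e-06 + 0.000393])² = 0.25/(-3.403)² = 0.02159.
Darcy-Weisbach: ΔP = f(L/D)(ρV²/2) = 0.02159·(1310/0.125)·(859·5.059²/2) = 0.02159·1.048e+04·1.099e+04 = 2.488e+06 Pa.
Head loss h_f = ΔP/(ρg) = 2.488e+06/(859·9.81) = 295 m.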